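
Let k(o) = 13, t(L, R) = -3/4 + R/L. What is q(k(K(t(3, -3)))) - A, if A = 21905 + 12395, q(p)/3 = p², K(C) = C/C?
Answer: -33793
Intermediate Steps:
t(L, R) = -¾ + R/L (t(L, R) = -3*¼ + R/L = -¾ + R/L)
K(C) = 1
q(p) = 3*p²
A = 34300
q(k(K(t(3, -3)))) - A = 3*13² - 1*34300 = 3*169 - 34300 = 507 - 34300 = -33793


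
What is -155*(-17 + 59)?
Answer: -6510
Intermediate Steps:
-155*(-17 + 59) = -155*42 = -6510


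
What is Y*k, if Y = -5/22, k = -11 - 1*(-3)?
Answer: 20/11 ≈ 1.8182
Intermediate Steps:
k = -8 (k = -11 + 3 = -8)
Y = -5/22 (Y = -5*1/22 = -5/22 ≈ -0.22727)
Y*k = -5/22*(-8) = 20/11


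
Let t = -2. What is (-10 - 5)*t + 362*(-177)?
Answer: -64044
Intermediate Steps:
(-10 - 5)*t + 362*(-177) = (-10 - 5)*(-2) + 362*(-177) = -15*(-2) - 64074 = 30 - 64074 = -64044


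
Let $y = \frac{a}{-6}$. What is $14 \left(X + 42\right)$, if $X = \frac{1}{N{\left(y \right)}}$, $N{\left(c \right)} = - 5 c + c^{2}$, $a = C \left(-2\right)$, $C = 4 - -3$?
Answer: $\frac{2343}{4} \approx 585.75$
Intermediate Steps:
$C = 7$ ($C = 4 + 3 = 7$)
$a = -14$ ($a = 7 \left(-2\right) = -14$)
$y = \frac{7}{3}$ ($y = - \frac{14}{-6} = \left(-14\right) \left(- \frac{1}{6}\right) = \frac{7}{3} \approx 2.3333$)
$N{\left(c \right)} = c^{2} - 5 c$
$X = - \frac{9}{56}$ ($X = \frac{1}{\frac{7}{3} \left(-5 + \frac{7}{3}\right)} = \frac{1}{\frac{7}{3} \left(- \frac{8}{3}\right)} = \frac{1}{- \frac{56}{9}} = - \frac{9}{56} \approx -0.16071$)
$14 \left(X + 42\right) = 14 \left(- \frac{9}{56} + 42\right) = 14 \cdot \frac{2343}{56} = \frac{2343}{4}$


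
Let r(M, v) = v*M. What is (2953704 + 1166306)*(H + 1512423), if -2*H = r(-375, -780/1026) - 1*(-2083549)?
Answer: 110493886928395/57 ≈ 1.9385e+12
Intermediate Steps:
r(M, v) = M*v
H = -118778543/114 (H = -(-(-292500)/1026 - 1*(-2083549))/2 = -(-(-292500)/1026 + 2083549)/2 = -(-375*(-130/171) + 2083549)/2 = -(16250/57 + 2083549)/2 = -½*118778543/57 = -118778543/114 ≈ -1.0419e+6)
(2953704 + 1166306)*(H + 1512423) = (2953704 + 1166306)*(-118778543/114 + 1512423) = 4120010*(53637679/114) = 110493886928395/57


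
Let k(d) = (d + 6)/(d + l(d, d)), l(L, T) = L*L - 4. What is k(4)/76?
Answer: 5/608 ≈ 0.0082237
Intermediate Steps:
l(L, T) = -4 + L² (l(L, T) = L² - 4 = -4 + L²)
k(d) = (6 + d)/(-4 + d + d²) (k(d) = (d + 6)/(d + (-4 + d²)) = (6 + d)/(-4 + d + d²))
k(4)/76 = ((6 + 4)/(-4 + 4 + 4²))/76 = (10/(-4 + 4 + 16))*(1/76) = (10/16)*(1/76) = ((1/16)*10)*(1/76) = (5/8)*(1/76) = 5/608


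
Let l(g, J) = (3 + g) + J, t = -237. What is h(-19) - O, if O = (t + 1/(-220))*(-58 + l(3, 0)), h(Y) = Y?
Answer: -678878/55 ≈ -12343.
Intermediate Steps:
l(g, J) = 3 + J + g
O = 677833/55 (O = (-237 + 1/(-220))*(-58 + (3 + 0 + 3)) = (-237 - 1/220)*(-58 + 6) = -52141/220*(-52) = 677833/55 ≈ 12324.)
h(-19) - O = -19 - 1*677833/55 = -19 - 677833/55 = -678878/55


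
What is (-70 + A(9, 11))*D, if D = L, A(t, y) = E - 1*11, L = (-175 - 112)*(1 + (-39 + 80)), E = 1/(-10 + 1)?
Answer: 2933140/3 ≈ 9.7771e+5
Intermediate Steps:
E = -⅑ (E = 1/(-9) = -⅑ ≈ -0.11111)
L = -12054 (L = -287*(1 + 41) = -287*42 = -12054)
A(t, y) = -100/9 (A(t, y) = -⅑ - 1*11 = -⅑ - 11 = -100/9)
D = -12054
(-70 + A(9, 11))*D = (-70 - 100/9)*(-12054) = -730/9*(-12054) = 2933140/3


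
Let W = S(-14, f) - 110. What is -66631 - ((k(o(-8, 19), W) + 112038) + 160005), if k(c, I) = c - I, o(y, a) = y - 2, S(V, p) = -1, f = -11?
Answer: -338775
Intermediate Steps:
W = -111 (W = -1 - 110 = -111)
o(y, a) = -2 + y
-66631 - ((k(o(-8, 19), W) + 112038) + 160005) = -66631 - ((((-2 - 8) - 1*(-111)) + 112038) + 160005) = -66631 - (((-10 + 111) + 112038) + 160005) = -66631 - ((101 + 112038) + 160005) = -66631 - (112139 + 160005) = -66631 - 1*272144 = -66631 - 272144 = -338775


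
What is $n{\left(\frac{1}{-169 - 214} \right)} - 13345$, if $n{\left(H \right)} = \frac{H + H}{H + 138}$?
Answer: $- \frac{705323287}{52853} \approx -13345.0$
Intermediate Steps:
$n{\left(H \right)} = \frac{2 H}{138 + H}$
$n{\left(\frac{1}{-169 - 214} \right)} - 13345 = \frac{2}{\left(-169 - 214\right) \left(138 + \frac{1}{-169 - 214}\right)} - 13345 = \frac{2}{\left(-383\right) \left(138 + \frac{1}{-383}\right)} - 13345 = 2 \left(- \frac{1}{383}\right) \frac{1}{138 - \frac{1}{383}} - 13345 = 2 \left(- \frac{1}{383}\right) \frac{1}{\frac{52853}{383}} - 13345 = 2 \left(- \frac{1}{383}\right) \frac{383}{52853} - 13345 = - \frac{2}{52853} - 13345 = - \frac{705323287}{52853}$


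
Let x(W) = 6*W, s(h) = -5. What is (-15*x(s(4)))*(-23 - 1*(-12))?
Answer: -4950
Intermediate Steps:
(-15*x(s(4)))*(-23 - 1*(-12)) = (-90*(-5))*(-23 - 1*(-12)) = (-15*(-30))*(-23 + 12) = 450*(-11) = -4950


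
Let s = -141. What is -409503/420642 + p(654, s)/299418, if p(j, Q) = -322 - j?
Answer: -2278205849/2332366414 ≈ -0.97678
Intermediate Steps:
-409503/420642 + p(654, s)/299418 = -409503/420642 + (-322 - 1*654)/299418 = -409503*1/420642 + (-322 - 654)*(1/299418) = -136501/140214 - 976*1/299418 = -136501/140214 - 488/149709 = -2278205849/2332366414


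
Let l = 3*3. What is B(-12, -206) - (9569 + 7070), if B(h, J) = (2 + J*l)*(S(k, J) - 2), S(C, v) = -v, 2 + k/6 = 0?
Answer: -394447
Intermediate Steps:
k = -12 (k = -12 + 6*0 = -12 + 0 = -12)
l = 9
B(h, J) = (-2 - J)*(2 + 9*J) (B(h, J) = (2 + J*9)*(-J - 2) = (2 + 9*J)*(-2 - J) = (-2 - J)*(2 + 9*J))
B(-12, -206) - (9569 + 7070) = (-4 - 20*(-206) - 9*(-206)**2) - (9569 + 7070) = (-4 + 4120 - 9*42436) - 1*16639 = (-4 + 4120 - 381924) - 16639 = -377808 - 16639 = -394447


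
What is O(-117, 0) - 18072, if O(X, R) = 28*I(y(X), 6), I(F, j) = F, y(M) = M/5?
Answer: -93636/5 ≈ -18727.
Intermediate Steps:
y(M) = M/5 (y(M) = M*(1/5) = M/5)
O(X, R) = 28*X/5 (O(X, R) = 28*(X/5) = 28*X/5)
O(-117, 0) - 18072 = (28/5)*(-117) - 18072 = -3276/5 - 18072 = -93636/5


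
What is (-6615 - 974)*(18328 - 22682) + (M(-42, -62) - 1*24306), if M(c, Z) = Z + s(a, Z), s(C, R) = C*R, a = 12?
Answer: 33017394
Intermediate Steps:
M(c, Z) = 13*Z (M(c, Z) = Z + 12*Z = 13*Z)
(-6615 - 974)*(18328 - 22682) + (M(-42, -62) - 1*24306) = (-6615 - 974)*(18328 - 22682) + (13*(-62) - 1*24306) = -7589*(-4354) + (-806 - 24306) = 33042506 - 25112 = 33017394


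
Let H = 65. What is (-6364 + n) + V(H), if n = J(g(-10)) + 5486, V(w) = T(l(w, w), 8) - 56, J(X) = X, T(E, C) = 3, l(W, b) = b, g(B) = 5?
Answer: -926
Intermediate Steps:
V(w) = -53 (V(w) = 3 - 56 = -53)
n = 5491 (n = 5 + 5486 = 5491)
(-6364 + n) + V(H) = (-6364 + 5491) - 53 = -873 - 53 = -926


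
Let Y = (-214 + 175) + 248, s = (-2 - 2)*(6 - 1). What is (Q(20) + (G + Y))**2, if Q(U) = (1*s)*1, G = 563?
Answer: 565504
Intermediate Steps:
s = -20 (s = -4*5 = -20)
Q(U) = -20 (Q(U) = (1*(-20))*1 = -20*1 = -20)
Y = 209 (Y = -39 + 248 = 209)
(Q(20) + (G + Y))**2 = (-20 + (563 + 209))**2 = (-20 + 772)**2 = 752**2 = 565504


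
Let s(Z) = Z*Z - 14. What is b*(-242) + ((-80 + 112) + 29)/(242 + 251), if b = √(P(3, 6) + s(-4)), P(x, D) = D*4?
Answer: 61/493 - 242*√26 ≈ -1233.8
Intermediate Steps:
P(x, D) = 4*D
s(Z) = -14 + Z² (s(Z) = Z² - 14 = -14 + Z²)
b = √26 (b = √(4*6 + (-14 + (-4)²)) = √(24 + (-14 + 16)) = √(24 + 2) = √26 ≈ 5.0990)
b*(-242) + ((-80 + 112) + 29)/(242 + 251) = √26*(-242) + ((-80 + 112) + 29)/(242 + 251) = -242*√26 + (32 + 29)/493 = -242*√26 + 61*(1/493) = -242*√26 + 61/493 = 61/493 - 242*√26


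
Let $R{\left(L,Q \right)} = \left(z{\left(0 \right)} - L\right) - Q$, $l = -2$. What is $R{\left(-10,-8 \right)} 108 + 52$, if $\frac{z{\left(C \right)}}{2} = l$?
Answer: $1564$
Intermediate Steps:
$z{\left(C \right)} = -4$ ($z{\left(C \right)} = 2 \left(-2\right) = -4$)
$R{\left(L,Q \right)} = -4 - L - Q$ ($R{\left(L,Q \right)} = \left(-4 - L\right) - Q = -4 - L - Q$)
$R{\left(-10,-8 \right)} 108 + 52 = \left(-4 - -10 - -8\right) 108 + 52 = \left(-4 + 10 + 8\right) 108 + 52 = 14 \cdot 108 + 52 = 1512 + 52 = 1564$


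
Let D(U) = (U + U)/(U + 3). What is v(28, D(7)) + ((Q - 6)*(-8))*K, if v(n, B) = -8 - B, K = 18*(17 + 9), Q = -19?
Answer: 467953/5 ≈ 93591.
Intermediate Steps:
K = 468 (K = 18*26 = 468)
D(U) = 2*U/(3 + U) (D(U) = (2*U)/(3 + U) = 2*U/(3 + U))
v(28, D(7)) + ((Q - 6)*(-8))*K = (-8 - 2*7/(3 + 7)) + ((-19 - 6)*(-8))*468 = (-8 - 2*7/10) - 25*(-8)*468 = (-8 - 2*7/10) + 200*468 = (-8 - 1*7/5) + 93600 = (-8 - 7/5) + 93600 = -47/5 + 93600 = 467953/5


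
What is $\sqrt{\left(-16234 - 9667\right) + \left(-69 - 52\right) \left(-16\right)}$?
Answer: $i \sqrt{23965} \approx 154.81 i$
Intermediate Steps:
$\sqrt{\left(-16234 - 9667\right) + \left(-69 - 52\right) \left(-16\right)} = \sqrt{\left(-16234 - 9667\right) - -1936} = \sqrt{-25901 + 1936} = \sqrt{-23965} = i \sqrt{23965}$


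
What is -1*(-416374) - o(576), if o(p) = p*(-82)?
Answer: 463606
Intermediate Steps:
o(p) = -82*p
-1*(-416374) - o(576) = -1*(-416374) - (-82)*576 = 416374 - 1*(-47232) = 416374 + 47232 = 463606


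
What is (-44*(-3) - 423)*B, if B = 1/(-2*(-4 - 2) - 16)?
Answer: 291/4 ≈ 72.750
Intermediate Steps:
B = -¼ (B = 1/(-2*(-6) - 16) = 1/(12 - 16) = 1/(-4) = -¼ ≈ -0.25000)
(-44*(-3) - 423)*B = (-44*(-3) - 423)*(-¼) = (132 - 423)*(-¼) = -291*(-¼) = 291/4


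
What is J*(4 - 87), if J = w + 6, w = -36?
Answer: 2490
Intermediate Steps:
J = -30 (J = -36 + 6 = -30)
J*(4 - 87) = -30*(4 - 87) = -30*(-83) = 2490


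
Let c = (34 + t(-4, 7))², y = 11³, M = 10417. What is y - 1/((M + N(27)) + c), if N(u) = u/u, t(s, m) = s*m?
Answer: 13914273/10454 ≈ 1331.0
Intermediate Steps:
t(s, m) = m*s
N(u) = 1
y = 1331
c = 36 (c = (34 + 7*(-4))² = (34 - 28)² = 6² = 36)
y - 1/((M + N(27)) + c) = 1331 - 1/((10417 + 1) + 36) = 1331 - 1/(10418 + 36) = 1331 - 1/10454 = 13914273/10454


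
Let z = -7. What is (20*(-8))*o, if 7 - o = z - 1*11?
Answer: -4000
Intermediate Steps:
o = 25 (o = 7 - (-7 - 1*11) = 7 - (-7 - 11) = 7 - 1*(-18) = 7 + 18 = 25)
(20*(-8))*o = (20*(-8))*25 = -160*25 = -4000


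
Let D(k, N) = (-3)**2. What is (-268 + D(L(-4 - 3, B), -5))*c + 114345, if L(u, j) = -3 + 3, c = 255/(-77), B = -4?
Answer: 1267230/11 ≈ 1.1520e+5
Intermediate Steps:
c = -255/77 (c = 255*(-1/77) = -255/77 ≈ -3.3117)
L(u, j) = 0
D(k, N) = 9
(-268 + D(L(-4 - 3, B), -5))*c + 114345 = (-268 + 9)*(-255/77) + 114345 = -259*(-255/77) + 114345 = 9435/11 + 114345 = 1267230/11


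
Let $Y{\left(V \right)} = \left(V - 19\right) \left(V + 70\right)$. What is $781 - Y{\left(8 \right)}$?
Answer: $1639$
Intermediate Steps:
$Y{\left(V \right)} = \left(-19 + V\right) \left(70 + V\right)$
$781 - Y{\left(8 \right)} = 781 - \left(-1330 + 8^{2} + 51 \cdot 8\right) = 781 - \left(-1330 + 64 + 408\right) = 781 - -858 = 781 + 858 = 1639$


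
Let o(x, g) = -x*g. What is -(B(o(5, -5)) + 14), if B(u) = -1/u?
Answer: -349/25 ≈ -13.960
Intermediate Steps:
o(x, g) = -g*x
-(B(o(5, -5)) + 14) = -(-1/((-1*(-5)*5)) + 14) = -(-1/25 + 14) = -1*349/25 = -349/25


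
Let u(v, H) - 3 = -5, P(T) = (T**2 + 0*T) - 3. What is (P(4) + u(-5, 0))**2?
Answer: 121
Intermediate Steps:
P(T) = -3 + T**2 (P(T) = (T**2 + 0) - 3 = T**2 - 3 = -3 + T**2)
u(v, H) = -2 (u(v, H) = 3 - 5 = -2)
(P(4) + u(-5, 0))**2 = ((-3 + 4**2) - 2)**2 = ((-3 + 16) - 2)**2 = (13 - 2)**2 = 11**2 = 121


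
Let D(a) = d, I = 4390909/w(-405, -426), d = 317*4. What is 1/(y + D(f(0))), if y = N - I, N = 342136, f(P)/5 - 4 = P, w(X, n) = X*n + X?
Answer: 172125/59104022591 ≈ 2.9122e-6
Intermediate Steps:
w(X, n) = X + X*n
d = 1268
f(P) = 20 + 5*P
I = 4390909/172125 (I = 4390909/((-405*(1 - 426))) = 4390909/((-405*(-425))) = 4390909/172125 ≈ 25.510)
D(a) = 1268
y = 58885768091/172125 (y = 342136 - 1*4390909/172125 = 342136 - 4390909/172125 = 58885768091/172125 ≈ 3.4211e+5)
1/(y + D(f(0))) = 1/(58885768091/172125 + 1268) = 1/(59104022591/172125) = 172125/59104022591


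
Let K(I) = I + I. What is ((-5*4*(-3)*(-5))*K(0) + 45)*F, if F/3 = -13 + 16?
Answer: 405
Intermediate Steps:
F = 9 (F = 3*(-13 + 16) = 3*3 = 9)
K(I) = 2*I
((-5*4*(-3)*(-5))*K(0) + 45)*F = ((-5*4*(-3)*(-5))*(2*0) + 45)*9 = (-(-60)*(-5)*0 + 45)*9 = (-5*60*0 + 45)*9 = (-300*0 + 45)*9 = (0 + 45)*9 = 45*9 = 405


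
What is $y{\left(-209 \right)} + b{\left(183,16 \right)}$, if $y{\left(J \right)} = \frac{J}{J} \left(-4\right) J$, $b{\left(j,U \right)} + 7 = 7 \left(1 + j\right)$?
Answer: $2117$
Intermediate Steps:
$b{\left(j,U \right)} = 7 j$ ($b{\left(j,U \right)} = -7 + 7 \left(1 + j\right) = -7 + \left(7 + 7 j\right) = 7 j$)
$y{\left(J \right)} = - 4 J$ ($y{\left(J \right)} = 1 \left(-4\right) J = - 4 J$)
$y{\left(-209 \right)} + b{\left(183,16 \right)} = \left(-4\right) \left(-209\right) + 7 \cdot 183 = 836 + 1281 = 2117$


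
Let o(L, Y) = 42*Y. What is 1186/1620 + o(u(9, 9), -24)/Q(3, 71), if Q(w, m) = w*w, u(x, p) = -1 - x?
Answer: -90127/810 ≈ -111.27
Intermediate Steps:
Q(w, m) = w²
1186/1620 + o(u(9, 9), -24)/Q(3, 71) = 1186/1620 + (42*(-24))/(3²) = 1186*(1/1620) - 1008/9 = 593/810 - 1008*⅑ = 593/810 - 112 = -90127/810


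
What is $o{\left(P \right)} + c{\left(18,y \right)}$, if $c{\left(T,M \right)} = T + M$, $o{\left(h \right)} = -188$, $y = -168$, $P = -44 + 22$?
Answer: $-338$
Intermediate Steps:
$P = -22$
$c{\left(T,M \right)} = M + T$
$o{\left(P \right)} + c{\left(18,y \right)} = -188 + \left(-168 + 18\right) = -188 - 150 = -338$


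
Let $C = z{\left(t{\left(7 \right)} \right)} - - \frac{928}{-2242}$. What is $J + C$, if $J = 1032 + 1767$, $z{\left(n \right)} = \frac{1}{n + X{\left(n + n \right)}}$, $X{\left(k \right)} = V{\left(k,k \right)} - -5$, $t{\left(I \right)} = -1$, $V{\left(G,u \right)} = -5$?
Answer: $\frac{3136094}{1121} \approx 2797.6$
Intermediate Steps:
$X{\left(k \right)} = 0$ ($X{\left(k \right)} = -5 - -5 = -5 + 5 = 0$)
$z{\left(n \right)} = \frac{1}{n}$ ($z{\left(n \right)} = \frac{1}{n + 0} = \frac{1}{n}$)
$J = 2799$
$C = - \frac{1585}{1121}$ ($C = \frac{1}{-1} - - \frac{928}{-2242} = -1 - \left(-928\right) \left(- \frac{1}{2242}\right) = -1 - \frac{464}{1121} = - \frac{1585}{1121} \approx -1.4139$)
$J + C = 2799 - \frac{1585}{1121} = \frac{3136094}{1121}$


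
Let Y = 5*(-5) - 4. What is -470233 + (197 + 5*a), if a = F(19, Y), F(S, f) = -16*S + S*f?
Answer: -474311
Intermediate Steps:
Y = -29 (Y = -25 - 4 = -29)
a = -855 (a = 19*(-16 - 29) = 19*(-45) = -855)
-470233 + (197 + 5*a) = -470233 + (197 + 5*(-855)) = -470233 + (197 - 4275) = -470233 - 4078 = -474311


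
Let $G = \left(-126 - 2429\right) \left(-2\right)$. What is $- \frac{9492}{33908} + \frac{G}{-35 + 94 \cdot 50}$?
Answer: $\frac{921355}{1129863} \approx 0.81546$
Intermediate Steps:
$G = 5110$ ($G = \left(-2555\right) \left(-2\right) = 5110$)
$- \frac{9492}{33908} + \frac{G}{-35 + 94 \cdot 50} = - \frac{9492}{33908} + \frac{5110}{-35 + 94 \cdot 50} = \left(-9492\right) \frac{1}{33908} + \frac{5110}{-35 + 4700} = - \frac{339}{1211} + \frac{5110}{4665} = - \frac{339}{1211} + 5110 \cdot \frac{1}{4665} = - \frac{339}{1211} + \frac{1022}{933} = \frac{921355}{1129863}$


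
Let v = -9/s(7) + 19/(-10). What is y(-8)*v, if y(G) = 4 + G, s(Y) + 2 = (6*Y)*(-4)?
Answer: 628/85 ≈ 7.3882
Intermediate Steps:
s(Y) = -2 - 24*Y (s(Y) = -2 + (6*Y)*(-4) = -2 - 24*Y)
v = -157/85 (v = -9/(-2 - 24*7) + 19/(-10) = -9/(-2 - 168) + 19*(-⅒) = -9/(-170) - 19/10 = -9*(-1/170) - 19/10 = 9/170 - 19/10 = -157/85 ≈ -1.8471)
y(-8)*v = (4 - 8)*(-157/85) = -4*(-157/85) = 628/85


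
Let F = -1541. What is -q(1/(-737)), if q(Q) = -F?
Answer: -1541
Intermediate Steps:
q(Q) = 1541 (q(Q) = -1*(-1541) = 1541)
-q(1/(-737)) = -1*1541 = -1541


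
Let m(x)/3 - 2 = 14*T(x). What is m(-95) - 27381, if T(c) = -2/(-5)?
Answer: -136791/5 ≈ -27358.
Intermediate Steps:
T(c) = ⅖ (T(c) = -2*(-⅕) = ⅖)
m(x) = 114/5 (m(x) = 6 + 3*(14*(⅖)) = 6 + 3*(28/5) = 6 + 84/5 = 114/5)
m(-95) - 27381 = 114/5 - 27381 = -136791/5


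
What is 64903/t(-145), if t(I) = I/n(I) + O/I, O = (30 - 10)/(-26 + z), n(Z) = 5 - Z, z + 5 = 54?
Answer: -1298709030/19463 ≈ -66727.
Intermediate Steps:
z = 49 (z = -5 + 54 = 49)
O = 20/23 (O = (30 - 10)/(-26 + 49) = 20/23 ≈ 0.86957)
t(I) = 20/(23*I) + I/(5 - I) (t(I) = I/(5 - I) + 20/(23*I) = 20/(23*I) + I/(5 - I))
64903/t(-145) = 64903/(((1/23)*(-100 - 23*(-145)² + 20*(-145))/(-145*(-5 - 145)))) = 64903/(((1/23)*(-1/145)*(-100 - 23*21025 - 2900)/(-150))) = 64903/(((1/23)*(-1/145)*(-1/150)*(-100 - 483575 - 2900))) = 64903/(((1/23)*(-1/145)*(-1/150)*(-486575))) = 64903/(-19463/20010) = 64903*(-20010/19463) = -1298709030/19463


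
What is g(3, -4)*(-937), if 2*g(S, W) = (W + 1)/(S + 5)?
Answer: 2811/16 ≈ 175.69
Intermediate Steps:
g(S, W) = (1 + W)/(2*(5 + S)) (g(S, W) = ((W + 1)/(S + 5))/2 = ((1 + W)/(5 + S))/2 = (1 + W)/(2*(5 + S)))
g(3, -4)*(-937) = ((1 - 4)/(2*(5 + 3)))*(-937) = ((½)*(-3)/8)*(-937) = ((½)*(⅛)*(-3))*(-937) = -3/16*(-937) = 2811/16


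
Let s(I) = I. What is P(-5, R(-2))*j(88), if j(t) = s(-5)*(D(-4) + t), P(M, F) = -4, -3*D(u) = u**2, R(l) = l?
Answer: 4960/3 ≈ 1653.3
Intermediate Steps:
D(u) = -u**2/3
j(t) = 80/3 - 5*t (j(t) = -5*(-1/3*(-4)**2 + t) = -5*(-1/3*16 + t) = -5*(-16/3 + t) = 80/3 - 5*t)
P(-5, R(-2))*j(88) = -4*(80/3 - 5*88) = -4*(80/3 - 440) = -4*(-1240/3) = 4960/3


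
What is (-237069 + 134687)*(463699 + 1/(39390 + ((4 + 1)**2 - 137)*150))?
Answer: -536223698399501/11295 ≈ -4.7474e+10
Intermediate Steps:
(-237069 + 134687)*(463699 + 1/(39390 + ((4 + 1)**2 - 137)*150)) = -102382*(463699 + 1/(39390 + (5**2 - 137)*150)) = -102382*(463699 + 1/(39390 + (25 - 137)*150)) = -102382*(463699 + 1/(39390 - 112*150)) = -102382*(463699 + 1/(39390 - 16800)) = -102382*(463699 + 1/22590) = -102382*10474960411/22590 = -536223698399501/11295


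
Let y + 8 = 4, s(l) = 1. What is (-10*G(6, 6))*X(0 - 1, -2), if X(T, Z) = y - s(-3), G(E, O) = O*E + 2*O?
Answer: 2400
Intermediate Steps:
y = -4 (y = -8 + 4 = -4)
G(E, O) = 2*O + E*O (G(E, O) = E*O + 2*O = 2*O + E*O)
X(T, Z) = -5 (X(T, Z) = -4 - 1*1 = -4 - 1 = -5)
(-10*G(6, 6))*X(0 - 1, -2) = -60*(2 + 6)*(-5) = -60*8*(-5) = -10*48*(-5) = -480*(-5) = 2400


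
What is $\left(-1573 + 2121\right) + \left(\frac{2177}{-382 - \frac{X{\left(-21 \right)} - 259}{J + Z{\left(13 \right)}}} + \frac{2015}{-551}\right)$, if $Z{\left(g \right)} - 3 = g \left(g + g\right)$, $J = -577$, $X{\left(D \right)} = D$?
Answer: $\frac{6710113171}{12457008} \approx 538.66$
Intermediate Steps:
$Z{\left(g \right)} = 3 + 2 g^{2}$ ($Z{\left(g \right)} = 3 + g \left(g + g\right) = 3 + g 2 g = 3 + 2 g^{2}$)
$\left(-1573 + 2121\right) + \left(\frac{2177}{-382 - \frac{X{\left(-21 \right)} - 259}{J + Z{\left(13 \right)}}} + \frac{2015}{-551}\right) = \left(-1573 + 2121\right) + \left(\frac{2177}{-382 - \frac{-21 - 259}{-577 + \left(3 + 2 \cdot 13^{2}\right)}} + \frac{2015}{-551}\right) = 548 + \left(\frac{2177}{-382 - - \frac{280}{-577 + \left(3 + 2 \cdot 169\right)}} + 2015 \left(- \frac{1}{551}\right)\right) = 548 + \left(\frac{2177}{-382 - - \frac{280}{-577 + \left(3 + 338\right)}} - \frac{2015}{551}\right) = 548 + \left(\frac{2177}{-382 - - \frac{280}{-577 + 341}} - \frac{2015}{551}\right) = 548 + \left(\frac{2177}{-382 - - \frac{280}{-236}} - \frac{2015}{551}\right) = 548 + \left(\frac{2177}{-382 - \left(-280\right) \left(- \frac{1}{236}\right)} - \frac{2015}{551}\right) = 548 + \left(\frac{2177}{-382 - \frac{70}{59}} - \frac{2015}{551}\right) = 548 + \left(\frac{2177}{- \frac{22608}{59}} - \frac{2015}{551}\right) = 548 + \left(2177 \left(- \frac{59}{22608}\right) - \frac{2015}{551}\right) = 548 - \frac{116327213}{12457008} = \frac{6710113171}{12457008}$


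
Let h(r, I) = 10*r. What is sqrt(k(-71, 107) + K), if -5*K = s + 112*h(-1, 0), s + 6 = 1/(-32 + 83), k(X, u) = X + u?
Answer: sqrt(679371)/51 ≈ 16.162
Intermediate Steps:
s = -305/51 (s = -6 + 1/(-32 + 83) = -6 + 1/51 = -305/51 ≈ -5.9804)
K = 11485/51 (K = -(-305/51 + 112*(10*(-1)))/5 = -(-305/51 + 112*(-10))/5 = -(-305/51 - 1120)/5 = -1/5*(-57425/51) = 11485/51 ≈ 225.20)
sqrt(k(-71, 107) + K) = sqrt((-71 + 107) + 11485/51) = sqrt(36 + 11485/51) = sqrt(13321/51) = sqrt(679371)/51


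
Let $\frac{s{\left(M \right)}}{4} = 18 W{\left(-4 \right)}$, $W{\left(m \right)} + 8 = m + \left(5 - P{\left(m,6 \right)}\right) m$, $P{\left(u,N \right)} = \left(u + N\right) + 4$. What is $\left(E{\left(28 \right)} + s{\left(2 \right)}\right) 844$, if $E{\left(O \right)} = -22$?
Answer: $-504712$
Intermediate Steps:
$P{\left(u,N \right)} = 4 + N + u$ ($P{\left(u,N \right)} = \left(N + u\right) + 4 = 4 + N + u$)
$W{\left(m \right)} = -8 + m + m \left(-5 - m\right)$ ($W{\left(m \right)} = -8 + \left(m + \left(5 - \left(4 + 6 + m\right)\right) m\right) = -8 + \left(m + \left(5 - \left(10 + m\right)\right) m\right) = -8 + \left(m + \left(-5 - m\right) m\right) = -8 + \left(m + m \left(-5 - m\right)\right) = -8 + m + m \left(-5 - m\right)$)
$s{\left(M \right)} = -576$ ($s{\left(M \right)} = 4 \cdot 18 \left(-8 + 6 \left(-4\right) - - 4 \left(10 - 4\right)\right) = 4 \cdot 18 \left(-8 - 24 - \left(-4\right) 6\right) = 4 \cdot 18 \left(-8 - 24 + 24\right) = 4 \cdot 18 \left(-8\right) = 4 \left(-144\right) = -576$)
$\left(E{\left(28 \right)} + s{\left(2 \right)}\right) 844 = \left(-22 - 576\right) 844 = \left(-598\right) 844 = -504712$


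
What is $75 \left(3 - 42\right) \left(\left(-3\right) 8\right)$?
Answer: $70200$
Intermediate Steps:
$75 \left(3 - 42\right) \left(\left(-3\right) 8\right) = 75 \left(-39\right) \left(-24\right) = \left(-2925\right) \left(-24\right) = 70200$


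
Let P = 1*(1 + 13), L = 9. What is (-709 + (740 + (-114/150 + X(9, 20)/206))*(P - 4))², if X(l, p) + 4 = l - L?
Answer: 11846338306201/265225 ≈ 4.4665e+7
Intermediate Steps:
X(l, p) = -13 + l (X(l, p) = -4 + (l - 1*9) = -4 + (l - 9) = -4 + (-9 + l) = -13 + l)
P = 14 (P = 1*14 = 14)
(-709 + (740 + (-114/150 + X(9, 20)/206))*(P - 4))² = (-709 + (740 + (-114/150 + (-13 + 9)/206))*(14 - 4))² = (-709 + (740 + (-114*1/150 - 4*1/206))*10)² = (-709 + (740 + (-19/25 - 2/103))*10)² = (-709 + (740 - 2007/2575)*10)² = (-709 + (1903493/2575)*10)² = (-709 + 3806986/515)² = (3441851/515)² = 11846338306201/265225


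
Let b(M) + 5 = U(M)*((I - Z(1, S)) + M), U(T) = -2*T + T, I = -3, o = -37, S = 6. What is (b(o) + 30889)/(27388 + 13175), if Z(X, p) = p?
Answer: 29182/40563 ≈ 0.71942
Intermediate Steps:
U(T) = -T
b(M) = -5 - M*(-9 + M) (b(M) = -5 + (-M)*((-3 - 1*6) + M) = -5 + (-M)*((-3 - 6) + M) = -5 + (-M)*(-9 + M) = -5 - M*(-9 + M))
(b(o) + 30889)/(27388 + 13175) = ((-5 - 1*(-37)**2 + 9*(-37)) + 30889)/(27388 + 13175) = ((-5 - 1*1369 - 333) + 30889)/40563 = ((-5 - 1369 - 333) + 30889)*(1/40563) = (-1707 + 30889)*(1/40563) = 29182*(1/40563) = 29182/40563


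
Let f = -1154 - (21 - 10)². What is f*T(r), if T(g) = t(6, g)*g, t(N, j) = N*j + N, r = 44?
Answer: -15147000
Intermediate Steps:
t(N, j) = N + N*j
T(g) = g*(6 + 6*g) (T(g) = (6*(1 + g))*g = (6 + 6*g)*g = g*(6 + 6*g))
f = -1275 (f = -1154 - 1*11² = -1154 - 1*121 = -1154 - 121 = -1275)
f*T(r) = -7650*44*(1 + 44) = -7650*44*45 = -1275*11880 = -15147000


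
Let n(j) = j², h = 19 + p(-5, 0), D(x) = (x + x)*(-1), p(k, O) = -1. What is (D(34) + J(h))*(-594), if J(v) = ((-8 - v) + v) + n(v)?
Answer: -147312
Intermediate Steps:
D(x) = -2*x (D(x) = (2*x)*(-1) = -2*x)
h = 18 (h = 19 - 1 = 18)
J(v) = -8 + v² (J(v) = ((-8 - v) + v) + v² = -8 + v²)
(D(34) + J(h))*(-594) = (-2*34 + (-8 + 18²))*(-594) = (-68 + (-8 + 324))*(-594) = (-68 + 316)*(-594) = 248*(-594) = -147312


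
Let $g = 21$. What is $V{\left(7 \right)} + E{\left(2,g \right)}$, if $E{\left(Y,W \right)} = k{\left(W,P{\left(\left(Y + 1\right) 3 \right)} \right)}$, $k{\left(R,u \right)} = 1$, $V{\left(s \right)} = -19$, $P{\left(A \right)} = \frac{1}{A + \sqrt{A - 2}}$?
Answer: $-18$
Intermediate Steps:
$P{\left(A \right)} = \frac{1}{A + \sqrt{-2 + A}}$
$E{\left(Y,W \right)} = 1$
$V{\left(7 \right)} + E{\left(2,g \right)} = -19 + 1 = -18$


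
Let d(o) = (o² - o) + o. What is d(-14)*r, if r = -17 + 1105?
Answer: 213248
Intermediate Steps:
d(o) = o²
r = 1088
d(-14)*r = (-14)²*1088 = 196*1088 = 213248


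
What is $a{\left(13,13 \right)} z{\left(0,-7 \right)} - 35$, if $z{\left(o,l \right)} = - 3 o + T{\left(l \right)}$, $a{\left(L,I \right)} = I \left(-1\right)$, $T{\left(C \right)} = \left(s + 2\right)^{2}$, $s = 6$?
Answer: $-867$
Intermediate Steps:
$T{\left(C \right)} = 64$ ($T{\left(C \right)} = \left(6 + 2\right)^{2} = 8^{2} = 64$)
$a{\left(L,I \right)} = - I$
$z{\left(o,l \right)} = 64 - 3 o$ ($z{\left(o,l \right)} = - 3 o + 64 = 64 - 3 o$)
$a{\left(13,13 \right)} z{\left(0,-7 \right)} - 35 = \left(-1\right) 13 \left(64 - 0\right) - 35 = - 13 \left(64 + 0\right) - 35 = \left(-13\right) 64 - 35 = -832 - 35 = -867$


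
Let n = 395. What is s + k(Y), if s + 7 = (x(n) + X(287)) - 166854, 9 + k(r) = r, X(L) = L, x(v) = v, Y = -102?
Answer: -166290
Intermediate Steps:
k(r) = -9 + r
s = -166179 (s = -7 + ((395 + 287) - 166854) = -7 + (682 - 166854) = -7 - 166172 = -166179)
s + k(Y) = -166179 + (-9 - 102) = -166179 - 111 = -166290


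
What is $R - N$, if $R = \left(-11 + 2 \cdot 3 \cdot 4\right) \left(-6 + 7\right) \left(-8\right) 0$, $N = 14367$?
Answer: $-14367$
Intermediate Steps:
$R = 0$ ($R = \left(-11 + 6 \cdot 4\right) 1 \left(-8\right) 0 = \left(-11 + 24\right) 1 \left(-8\right) 0 = 13 \cdot 1 \left(-8\right) 0 = 13 \left(-8\right) 0 = \left(-104\right) 0 = 0$)
$R - N = 0 - 14367 = -14367$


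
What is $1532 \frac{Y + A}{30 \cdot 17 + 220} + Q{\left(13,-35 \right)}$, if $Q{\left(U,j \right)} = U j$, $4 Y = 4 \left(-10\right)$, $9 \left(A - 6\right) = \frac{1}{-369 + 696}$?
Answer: $- \frac{497775311}{1074195} \approx -463.39$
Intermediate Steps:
$A = \frac{17659}{2943}$ ($A = 6 + \frac{1}{9 \left(-369 + 696\right)} = 6 + \frac{1}{9 \cdot 327} = 6 + \frac{1}{9} \cdot \frac{1}{327} = 6 + \frac{1}{2943} = \frac{17659}{2943} \approx 6.0003$)
$Y = -10$ ($Y = \frac{4 \left(-10\right)}{4} = \frac{1}{4} \left(-40\right) = -10$)
$1532 \frac{Y + A}{30 \cdot 17 + 220} + Q{\left(13,-35 \right)} = 1532 \frac{-10 + \frac{17659}{2943}}{30 \cdot 17 + 220} + 13 \left(-35\right) = 1532 \left(- \frac{11771}{2943 \left(510 + 220\right)}\right) - 455 = 1532 \left(- \frac{11771}{2943 \cdot 730}\right) - 455 = 1532 \left(\left(- \frac{11771}{2943}\right) \frac{1}{730}\right) - 455 = 1532 \left(- \frac{11771}{2148390}\right) - 455 = - \frac{9016586}{1074195} - 455 = - \frac{497775311}{1074195}$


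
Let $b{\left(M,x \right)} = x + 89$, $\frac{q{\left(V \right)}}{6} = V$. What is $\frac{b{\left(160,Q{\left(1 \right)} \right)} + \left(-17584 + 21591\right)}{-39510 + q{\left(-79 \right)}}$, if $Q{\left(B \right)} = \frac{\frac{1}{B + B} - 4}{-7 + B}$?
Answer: $- \frac{49159}{479808} \approx -0.10246$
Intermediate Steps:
$q{\left(V \right)} = 6 V$
$Q{\left(B \right)} = \frac{-4 + \frac{1}{2 B}}{-7 + B}$ ($Q{\left(B \right)} = \frac{\frac{1}{2 B} - 4}{-7 + B} = \frac{-4 + \frac{1}{2 B}}{-7 + B}$)
$b{\left(M,x \right)} = 89 + x$
$\frac{b{\left(160,Q{\left(1 \right)} \right)} + \left(-17584 + 21591\right)}{-39510 + q{\left(-79 \right)}} = \frac{\left(89 + \frac{1 - 8}{2 \cdot 1 \left(-7 + 1\right)}\right) + \left(-17584 + 21591\right)}{-39510 + 6 \left(-79\right)} = \frac{\left(89 + \frac{1}{2} \cdot 1 \frac{1}{-6} \left(1 - 8\right)\right) + 4007}{-39510 - 474} = \frac{\left(89 + \frac{1}{2} \cdot 1 \left(- \frac{1}{6}\right) \left(-7\right)\right) + 4007}{-39984} = \left(\left(89 + \frac{7}{12}\right) + 4007\right) \left(- \frac{1}{39984}\right) = \left(\frac{1075}{12} + 4007\right) \left(- \frac{1}{39984}\right) = \frac{49159}{12} \left(- \frac{1}{39984}\right) = - \frac{49159}{479808}$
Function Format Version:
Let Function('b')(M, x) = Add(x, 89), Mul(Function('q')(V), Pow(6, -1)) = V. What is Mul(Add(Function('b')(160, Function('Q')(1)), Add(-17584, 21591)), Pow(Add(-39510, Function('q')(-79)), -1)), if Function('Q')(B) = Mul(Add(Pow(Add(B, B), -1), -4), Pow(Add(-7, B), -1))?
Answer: Rational(-49159, 479808) ≈ -0.10246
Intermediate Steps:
Function('q')(V) = Mul(6, V)
Function('Q')(B) = Mul(Pow(Add(-7, B), -1), Add(-4, Mul(Rational(1, 2), Pow(B, -1)))) (Function('Q')(B) = Mul(Add(Pow(Mul(2, B), -1), -4), Pow(Add(-7, B), -1)) = Mul(Add(Mul(Rational(1, 2), Pow(B, -1)), -4), Pow(Add(-7, B), -1)) = Mul(Add(-4, Mul(Rational(1, 2), Pow(B, -1))), Pow(Add(-7, B), -1)) = Mul(Pow(Add(-7, B), -1), Add(-4, Mul(Rational(1, 2), Pow(B, -1)))))
Function('b')(M, x) = Add(89, x)
Mul(Add(Function('b')(160, Function('Q')(1)), Add(-17584, 21591)), Pow(Add(-39510, Function('q')(-79)), -1)) = Mul(Add(Add(89, Mul(Rational(1, 2), Pow(1, -1), Pow(Add(-7, 1), -1), Add(1, Mul(-8, 1)))), Add(-17584, 21591)), Pow(Add(-39510, Mul(6, -79)), -1)) = Mul(Add(Add(89, Mul(Rational(1, 2), 1, Pow(-6, -1), Add(1, -8))), 4007), Pow(Add(-39510, -474), -1)) = Mul(Add(Add(89, Mul(Rational(1, 2), 1, Rational(-1, 6), -7)), 4007), Pow(-39984, -1)) = Mul(Add(Add(89, Rational(7, 12)), 4007), Rational(-1, 39984)) = Mul(Add(Rational(1075, 12), 4007), Rational(-1, 39984)) = Mul(Rational(49159, 12), Rational(-1, 39984)) = Rational(-49159, 479808)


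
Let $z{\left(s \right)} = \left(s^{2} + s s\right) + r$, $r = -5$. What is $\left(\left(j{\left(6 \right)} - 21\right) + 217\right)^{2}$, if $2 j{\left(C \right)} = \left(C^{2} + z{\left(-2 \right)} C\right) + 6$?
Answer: $51076$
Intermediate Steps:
$z{\left(s \right)} = -5 + 2 s^{2}$ ($z{\left(s \right)} = \left(s^{2} + s s\right) - 5 = \left(s^{2} + s^{2}\right) - 5 = 2 s^{2} - 5 = -5 + 2 s^{2}$)
$j{\left(C \right)} = 3 + \frac{C^{2}}{2} + \frac{3 C}{2}$ ($j{\left(C \right)} = \frac{\left(C^{2} + \left(-5 + 2 \left(-2\right)^{2}\right) C\right) + 6}{2} = \frac{\left(C^{2} + \left(-5 + 2 \cdot 4\right) C\right) + 6}{2} = \frac{\left(C^{2} + \left(-5 + 8\right) C\right) + 6}{2} = \frac{\left(C^{2} + 3 C\right) + 6}{2} = \frac{6 + C^{2} + 3 C}{2} = 3 + \frac{C^{2}}{2} + \frac{3 C}{2}$)
$\left(\left(j{\left(6 \right)} - 21\right) + 217\right)^{2} = \left(\left(\left(3 + \frac{6^{2}}{2} + \frac{3}{2} \cdot 6\right) - 21\right) + 217\right)^{2} = \left(\left(\left(3 + \frac{1}{2} \cdot 36 + 9\right) - 21\right) + 217\right)^{2} = \left(\left(\left(3 + 18 + 9\right) - 21\right) + 217\right)^{2} = \left(\left(30 - 21\right) + 217\right)^{2} = \left(9 + 217\right)^{2} = 226^{2} = 51076$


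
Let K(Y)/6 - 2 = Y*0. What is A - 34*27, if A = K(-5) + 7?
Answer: -899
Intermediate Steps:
K(Y) = 12 (K(Y) = 12 + 6*(Y*0) = 12 + 6*0 = 12 + 0 = 12)
A = 19 (A = 12 + 7 = 19)
A - 34*27 = 19 - 34*27 = 19 - 918 = -899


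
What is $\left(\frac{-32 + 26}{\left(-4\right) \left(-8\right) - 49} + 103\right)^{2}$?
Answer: $\frac{3087049}{289} \approx 10682.0$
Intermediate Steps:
$\left(\frac{-32 + 26}{\left(-4\right) \left(-8\right) - 49} + 103\right)^{2} = \left(- \frac{6}{32 - 49} + 103\right)^{2} = \left(- \frac{6}{-17} + 103\right)^{2} = \left(\left(-6\right) \left(- \frac{1}{17}\right) + 103\right)^{2} = \left(\frac{6}{17} + 103\right)^{2} = \left(\frac{1757}{17}\right)^{2} = \frac{3087049}{289}$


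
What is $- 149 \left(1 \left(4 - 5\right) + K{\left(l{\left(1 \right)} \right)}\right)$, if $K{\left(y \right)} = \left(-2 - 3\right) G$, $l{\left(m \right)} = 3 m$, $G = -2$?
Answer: $-1341$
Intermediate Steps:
$K{\left(y \right)} = 10$ ($K{\left(y \right)} = \left(-2 - 3\right) \left(-2\right) = \left(-5\right) \left(-2\right) = 10$)
$- 149 \left(1 \left(4 - 5\right) + K{\left(l{\left(1 \right)} \right)}\right) = - 149 \left(1 \left(4 - 5\right) + 10\right) = - 149 \left(1 \left(-1\right) + 10\right) = - 149 \left(-1 + 10\right) = \left(-149\right) 9 = -1341$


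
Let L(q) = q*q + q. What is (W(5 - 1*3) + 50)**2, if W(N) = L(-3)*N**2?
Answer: 5476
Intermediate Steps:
L(q) = q + q**2 (L(q) = q**2 + q = q + q**2)
W(N) = 6*N**2 (W(N) = (-3*(1 - 3))*N**2 = (-3*(-2))*N**2 = 6*N**2)
(W(5 - 1*3) + 50)**2 = (6*(5 - 1*3)**2 + 50)**2 = (6*(5 - 3)**2 + 50)**2 = (6*2**2 + 50)**2 = (6*4 + 50)**2 = (24 + 50)**2 = 74**2 = 5476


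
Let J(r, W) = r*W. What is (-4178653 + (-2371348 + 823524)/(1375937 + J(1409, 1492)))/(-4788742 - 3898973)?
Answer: 14534046159569/30217306242975 ≈ 0.48098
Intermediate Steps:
J(r, W) = W*r
(-4178653 + (-2371348 + 823524)/(1375937 + J(1409, 1492)))/(-4788742 - 3898973) = (-4178653 + (-2371348 + 823524)/(1375937 + 1492*1409))/(-4788742 - 3898973) = (-4178653 - 1547824/(1375937 + 2102228))/(-8687715) = (-4178653 - 1547824/3478165)*(-1/8687715) = -14534046159569/3478165*(-1/8687715) = 14534046159569/30217306242975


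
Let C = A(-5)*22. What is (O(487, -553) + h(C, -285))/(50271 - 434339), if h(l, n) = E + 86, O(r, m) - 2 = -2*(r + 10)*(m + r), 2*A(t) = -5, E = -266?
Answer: -32713/192034 ≈ -0.17035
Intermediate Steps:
A(t) = -5/2 (A(t) = (1/2)*(-5) = -5/2)
C = -55 (C = -5/2*22 = -55)
O(r, m) = 2 - 2*(10 + r)*(m + r) (O(r, m) = 2 - 2*(r + 10)*(m + r) = 2 - 2*(10 + r)*(m + r))
h(l, n) = -180 (h(l, n) = -266 + 86 = -180)
(O(487, -553) + h(C, -285))/(50271 - 434339) = ((2 - 20*(-553) - 20*487 - 2*487**2 - 2*(-553)*487) - 180)/(50271 - 434339) = ((2 + 11060 - 9740 - 2*237169 + 538622) - 180)/(-384068) = ((2 + 11060 - 9740 - 474338 + 538622) - 180)*(-1/384068) = (65606 - 180)*(-1/384068) = 65426*(-1/384068) = -32713/192034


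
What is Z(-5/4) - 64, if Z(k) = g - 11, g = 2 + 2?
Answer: -71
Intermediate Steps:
g = 4
Z(k) = -7 (Z(k) = 4 - 11 = -7)
Z(-5/4) - 64 = -7 - 64 = -71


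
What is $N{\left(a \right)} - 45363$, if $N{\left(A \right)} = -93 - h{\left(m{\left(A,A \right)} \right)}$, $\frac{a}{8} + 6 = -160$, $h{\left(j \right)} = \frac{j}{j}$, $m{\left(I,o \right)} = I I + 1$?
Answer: $-45457$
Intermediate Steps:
$m{\left(I,o \right)} = 1 + I^{2}$ ($m{\left(I,o \right)} = I^{2} + 1 = 1 + I^{2}$)
$h{\left(j \right)} = 1$
$a = -1328$ ($a = -48 + 8 \left(-160\right) = -48 - 1280 = -1328$)
$N{\left(A \right)} = -94$ ($N{\left(A \right)} = -93 - 1 = -94$)
$N{\left(a \right)} - 45363 = -94 - 45363 = -45457$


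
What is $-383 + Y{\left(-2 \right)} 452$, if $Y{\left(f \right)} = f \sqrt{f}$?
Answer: $-383 - 904 i \sqrt{2} \approx -383.0 - 1278.4 i$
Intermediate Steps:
$Y{\left(f \right)} = f^{\frac{3}{2}}$
$-383 + Y{\left(-2 \right)} 452 = -383 + \left(-2\right)^{\frac{3}{2}} \cdot 452 = -383 + - 2 i \sqrt{2} \cdot 452 = -383 - 904 i \sqrt{2}$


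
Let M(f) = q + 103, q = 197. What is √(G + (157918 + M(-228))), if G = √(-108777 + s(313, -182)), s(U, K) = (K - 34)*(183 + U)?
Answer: √(158218 + I*√215913) ≈ 397.77 + 0.5841*I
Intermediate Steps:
s(U, K) = (-34 + K)*(183 + U)
M(f) = 300 (M(f) = 197 + 103 = 300)
G = I*√215913 (G = √(-108777 + (-6222 - 34*313 + 183*(-182) - 182*313)) = √(-108777 + (-6222 - 10642 - 33306 - 56966)) = √(-108777 - 107136) = √(-215913) = I*√215913 ≈ 464.66*I)
√(G + (157918 + M(-228))) = √(I*√215913 + (157918 + 300)) = √(I*√215913 + 158218) = √(158218 + I*√215913)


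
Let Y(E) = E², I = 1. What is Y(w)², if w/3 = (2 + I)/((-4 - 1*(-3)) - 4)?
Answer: 6561/625 ≈ 10.498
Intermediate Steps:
w = -9/5 (w = 3*((2 + 1)/((-4 - 1*(-3)) - 4)) = 3*(3/((-4 + 3) - 4)) = 3*(3/(-1 - 4)) = 3*(3/(-5)) = 3*(3*(-⅕)) = 3*(-⅗) = -9/5 ≈ -1.8000)
Y(w)² = ((-9/5)²)² = (81/25)² = 6561/625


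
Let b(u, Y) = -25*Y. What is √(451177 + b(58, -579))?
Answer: 2*√116413 ≈ 682.39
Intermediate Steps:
√(451177 + b(58, -579)) = √(451177 - 25*(-579)) = √(451177 + 14475) = √465652 = 2*√116413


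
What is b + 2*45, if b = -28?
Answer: 62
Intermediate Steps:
b + 2*45 = -28 + 2*45 = -28 + 90 = 62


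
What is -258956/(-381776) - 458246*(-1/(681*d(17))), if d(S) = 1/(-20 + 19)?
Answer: -43692743965/64997364 ≈ -672.22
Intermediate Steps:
d(S) = -1 (d(S) = 1/(-1) = -1)
-258956/(-381776) - 458246*(-1/(681*d(17))) = -258956/(-381776) - 458246/((-681*(-1))) = -258956*(-1/381776) - 458246/681 = 64739/95444 - 458246*1/681 = 64739/95444 - 458246/681 = -43692743965/64997364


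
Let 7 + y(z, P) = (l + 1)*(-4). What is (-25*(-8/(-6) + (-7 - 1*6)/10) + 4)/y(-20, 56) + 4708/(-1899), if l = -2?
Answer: -4475/1266 ≈ -3.5348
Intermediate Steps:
y(z, P) = -3 (y(z, P) = -7 + (-2 + 1)*(-4) = -7 - 1*(-4) = -7 + 4 = -3)
(-25*(-8/(-6) + (-7 - 1*6)/10) + 4)/y(-20, 56) + 4708/(-1899) = (-25*(-8/(-6) + (-7 - 1*6)/10) + 4)/(-3) + 4708/(-1899) = (-25*(-8*(-⅙) + (-7 - 6)*(⅒)) + 4)*(-⅓) + 4708*(-1/1899) = (-25*(4/3 - 13*⅒) + 4)*(-⅓) - 4708/1899 = (-25*(4/3 - 13/10) + 4)*(-⅓) - 4708/1899 = (-25*1/30 + 4)*(-⅓) - 4708/1899 = (-⅚ + 4)*(-⅓) - 4708/1899 = (19/6)*(-⅓) - 4708/1899 = -19/18 - 4708/1899 = -4475/1266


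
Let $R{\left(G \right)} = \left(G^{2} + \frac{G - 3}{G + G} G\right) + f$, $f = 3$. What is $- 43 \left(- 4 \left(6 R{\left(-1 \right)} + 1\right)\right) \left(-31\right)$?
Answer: $-69316$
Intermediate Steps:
$R{\left(G \right)} = \frac{3}{2} + G^{2} + \frac{G}{2}$ ($R{\left(G \right)} = \left(G^{2} + \frac{G - 3}{G + G} G\right) + 3 = \left(G^{2} + \frac{-3 + G}{2 G} G\right) + 3 = \left(G^{2} + \left(- \frac{3}{2} + \frac{G}{2}\right)\right) + 3 = \left(- \frac{3}{2} + G^{2} + \frac{G}{2}\right) + 3 = \frac{3}{2} + G^{2} + \frac{G}{2}$)
$- 43 \left(- 4 \left(6 R{\left(-1 \right)} + 1\right)\right) \left(-31\right) = - 43 \left(- 4 \left(6 \left(\frac{3}{2} + \left(-1\right)^{2} + \frac{1}{2} \left(-1\right)\right) + 1\right)\right) \left(-31\right) = - 43 \left(- 4 \left(6 \left(\frac{3}{2} + 1 - \frac{1}{2}\right) + 1\right)\right) \left(-31\right) = - 43 \left(- 4 \left(6 \cdot 2 + 1\right)\right) \left(-31\right) = - 43 \left(- 4 \left(12 + 1\right)\right) \left(-31\right) = - 43 \left(\left(-4\right) 13\right) \left(-31\right) = \left(-43\right) \left(-52\right) \left(-31\right) = 2236 \left(-31\right) = -69316$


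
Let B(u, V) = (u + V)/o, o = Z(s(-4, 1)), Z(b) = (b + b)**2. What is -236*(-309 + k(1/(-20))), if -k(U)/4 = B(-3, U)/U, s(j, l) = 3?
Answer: 670712/9 ≈ 74524.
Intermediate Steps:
Z(b) = 4*b**2 (Z(b) = (2*b)**2 = 4*b**2)
o = 36 (o = 4*3**2 = 4*9 = 36)
B(u, V) = V/36 + u/36 (B(u, V) = (u + V)/36 = (V + u)*(1/36) = V/36 + u/36)
k(U) = -4*(-1/12 + U/36)/U (k(U) = -4*(U/36 + (1/36)*(-3))/U = -4*(U/36 - 1/12)/U = -4*(-1/12 + U/36)/U)
-236*(-309 + k(1/(-20))) = -236*(-309 + (3 - 1/(-20))/(9*(1/(-20)))) = -236*(-309 + (3 - 1*(-1/20))/(9*(-1/20))) = -236*(-309 + (1/9)*(-20)*(3 + 1/20)) = -236*(-309 + (1/9)*(-20)*(61/20)) = -236*(-309 - 61/9) = -236*(-2842/9) = 670712/9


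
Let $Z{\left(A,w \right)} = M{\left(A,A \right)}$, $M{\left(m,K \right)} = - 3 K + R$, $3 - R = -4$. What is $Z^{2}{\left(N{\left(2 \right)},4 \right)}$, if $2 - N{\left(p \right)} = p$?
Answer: $49$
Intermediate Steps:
$R = 7$ ($R = 3 - -4 = 3 + 4 = 7$)
$M{\left(m,K \right)} = 7 - 3 K$ ($M{\left(m,K \right)} = - 3 K + 7 = 7 - 3 K$)
$N{\left(p \right)} = 2 - p$
$Z{\left(A,w \right)} = 7 - 3 A$
$Z^{2}{\left(N{\left(2 \right)},4 \right)} = \left(7 - 3 \left(2 - 2\right)\right)^{2} = \left(7 - 0\right)^{2} = \left(7 + 0\right)^{2} = 7^{2} = 49$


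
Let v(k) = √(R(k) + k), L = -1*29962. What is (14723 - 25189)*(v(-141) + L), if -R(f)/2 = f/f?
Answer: 313582292 - 10466*I*√143 ≈ 3.1358e+8 - 1.2516e+5*I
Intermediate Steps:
L = -29962
R(f) = -2 (R(f) = -2*f/f = -2*1 = -2)
v(k) = √(-2 + k)
(14723 - 25189)*(v(-141) + L) = (14723 - 25189)*(√(-2 - 141) - 29962) = -10466*(√(-143) - 29962) = -10466*(I*√143 - 29962) = -10466*(-29962 + I*√143) = 313582292 - 10466*I*√143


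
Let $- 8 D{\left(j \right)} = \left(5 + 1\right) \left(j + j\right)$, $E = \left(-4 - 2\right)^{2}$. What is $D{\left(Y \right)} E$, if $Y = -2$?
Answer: $108$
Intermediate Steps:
$E = 36$ ($E = \left(-6\right)^{2} = 36$)
$D{\left(j \right)} = - \frac{3 j}{2}$ ($D{\left(j \right)} = - \frac{\left(5 + 1\right) \left(j + j\right)}{8} = - \frac{6 \cdot 2 j}{8} = - \frac{12 j}{8} = - \frac{3 j}{2}$)
$D{\left(Y \right)} E = \left(- \frac{3}{2}\right) \left(-2\right) 36 = 3 \cdot 36 = 108$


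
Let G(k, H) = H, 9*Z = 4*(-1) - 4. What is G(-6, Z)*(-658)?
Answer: 5264/9 ≈ 584.89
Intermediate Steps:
Z = -8/9 (Z = (4*(-1) - 4)/9 = (-4 - 4)/9 = (⅑)*(-8) = -8/9 ≈ -0.88889)
G(-6, Z)*(-658) = -8/9*(-658) = 5264/9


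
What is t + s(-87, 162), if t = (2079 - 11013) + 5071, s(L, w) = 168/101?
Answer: -389995/101 ≈ -3861.3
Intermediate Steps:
s(L, w) = 168/101 (s(L, w) = 168*(1/101) = 168/101)
t = -3863 (t = -8934 + 5071 = -3863)
t + s(-87, 162) = -3863 + 168/101 = -389995/101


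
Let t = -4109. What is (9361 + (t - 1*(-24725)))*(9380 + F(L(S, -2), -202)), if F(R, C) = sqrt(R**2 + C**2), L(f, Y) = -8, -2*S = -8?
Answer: 281184260 + 59954*sqrt(10217) ≈ 2.8724e+8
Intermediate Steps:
S = 4 (S = -1/2*(-8) = 4)
F(R, C) = sqrt(C**2 + R**2)
(9361 + (t - 1*(-24725)))*(9380 + F(L(S, -2), -202)) = (9361 + (-4109 - 1*(-24725)))*(9380 + sqrt((-202)**2 + (-8)**2)) = (9361 + (-4109 + 24725))*(9380 + sqrt(40804 + 64)) = (9361 + 20616)*(9380 + sqrt(40868)) = 29977*(9380 + 2*sqrt(10217)) = 281184260 + 59954*sqrt(10217)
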